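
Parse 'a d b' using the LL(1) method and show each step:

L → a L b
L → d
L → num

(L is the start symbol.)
LL(1) parsing maintains a stack (initially the start symbol over $) and the input. At each step: if the stack top is a terminal, match it against the current input token; if it is a non-terminal N, replace it with the RHS of M[N, lookahead] (the unique production whose predict set contains the lookahead).

Stack is shown with the top on the left.

Stack    Input    Action
------------------------
L $      a d b $  output L → a L b
a L b $  a d b $  match 'a'
L b $    d b $    output L → d
d b $    d b $    match 'd'
b $      b $      match 'b'
$        $        accept

The string is accepted.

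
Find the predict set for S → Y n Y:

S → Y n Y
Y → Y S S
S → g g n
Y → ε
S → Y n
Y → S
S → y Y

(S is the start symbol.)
{ 'g', 'n', 'y' }

PREDICT(S → Y n Y) = (FIRST(RHS) \ {ε}) ∪ (FOLLOW(S) if ε ∈ FIRST(RHS), i.e. RHS ⇒* ε)
FIRST(Y) = { 'g', 'n', 'y', ε }
FIRST(Y n Y) = { 'g', 'n', 'y' }
ε ∉ FIRST(Y n Y), so FOLLOW(S) is not added.
PREDICT(S → Y n Y) = { 'g', 'n', 'y' }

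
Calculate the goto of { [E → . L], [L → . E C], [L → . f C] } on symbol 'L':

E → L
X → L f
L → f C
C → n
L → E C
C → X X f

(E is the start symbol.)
GOTO(I, 'L') = CLOSURE({ [A → αX.β] : [A → α.Xβ] ∈ I, X = 'L' })

Items with dot before 'L', with the dot advanced:
  [E → . L] → [E → L .]
Closure adds nothing (no advanced item has the dot before a non-terminal).

GOTO = { [E → L .] }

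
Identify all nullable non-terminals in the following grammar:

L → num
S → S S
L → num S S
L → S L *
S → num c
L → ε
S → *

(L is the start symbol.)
{ 'L' }

ε-productions: L → ε
So L is immediately nullable.
No further non-terminal can be added: every production for the remaining non-terminals contains a terminal or a non-nullable non-terminal.
Nullable = { 'L' }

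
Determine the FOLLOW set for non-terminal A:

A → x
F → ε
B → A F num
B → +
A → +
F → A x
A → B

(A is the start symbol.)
{ $, '+', 'num', 'x' }

To compute FOLLOW(A), find every occurrence of A on a right-hand side N → α A β: add FIRST(β) \ {ε}, and if β is empty or nullable also add FOLLOW(N). Iterate to a fixed point.

A is the start symbol, so $ ∈ FOLLOW(A).
In B → A F num: A is followed by F num, add FIRST(F num) \ {ε} = { '+', 'num', 'x' }
In F → A x: A is followed by x, add FIRST(x) \ {ε} = { 'x' }

Taking the union: FOLLOW(A) = { $, '+', 'num', 'x' }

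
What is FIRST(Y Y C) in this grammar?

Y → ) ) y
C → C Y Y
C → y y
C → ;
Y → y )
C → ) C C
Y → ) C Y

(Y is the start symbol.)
FIRST sets of the non-terminals involved (from the grammar, by fixed-point iteration):
  FIRST(Y) = { ')', 'y' }

To compute FIRST(Y Y C), process the symbols left to right:
Symbol Y is a non-terminal. Add FIRST(Y) \ {ε} = { ')', 'y' }
Y is not nullable (ε ∉ FIRST(Y)), so stop here.
FIRST(Y Y C) = { ')', 'y' }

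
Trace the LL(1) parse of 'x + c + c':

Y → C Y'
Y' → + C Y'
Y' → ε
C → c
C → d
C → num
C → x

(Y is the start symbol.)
Stack is shown with the top on the left.

Stack     Input        Action
-----------------------------
Y $       x + c + c $  output Y → C Y'
C Y' $    x + c + c $  output C → x
x Y' $    x + c + c $  match 'x'
Y' $      + c + c $    output Y' → + C Y'
+ C Y' $  + c + c $    match '+'
C Y' $    c + c $      output C → c
c Y' $    c + c $      match 'c'
Y' $      + c $        output Y' → + C Y'
+ C Y' $  + c $        match '+'
C Y' $    c $          output C → c
c Y' $    c $          match 'c'
Y' $      $            output Y' → ε
$         $            accept

The string is accepted.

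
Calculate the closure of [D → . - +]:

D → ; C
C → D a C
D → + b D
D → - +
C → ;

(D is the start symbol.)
To compute CLOSURE, for each item [A → α.Bβ] where B is a non-terminal, add [B → .γ] for all productions B → γ; repeat for the newly added items until nothing changes.

Start with: [D → . - +]
The dot precedes the terminal '-', so nothing is added.

CLOSURE = { [D → . - +] }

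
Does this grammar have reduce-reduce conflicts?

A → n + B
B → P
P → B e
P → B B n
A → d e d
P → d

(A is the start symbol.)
Augment with A' → A and build the canonical LR(0) collection (I0 = CLOSURE({[A' → . A]}), then GOTO on every symbol after a dot until no new states appear). It has 13 states:
  I0: { [A → . d e d], [A → . n + B], [A' → . A] }  — shift
  I1: { [A' → A .] }  — accept
  I2: { [A → d . e d] }  — shift
  I3: { [A → n . + B] }  — shift
  I4: { [A → n + . B], [B → . P], [P → . B B n], [P → . B e], [P → . d] }  — shift
  I5: { [A → n + B .], [B → . P], [P → . B B n], [P → . B e], [P → . d], [P → B . B n], [P → B . e] }  — shift, reduce
  I6: { [B → P .] }  — reduce
  I7: { [P → d .] }  — reduce
  I8: { [B → . P], [P → . B B n], [P → . B e], [P → . d], [P → B . B n], [P → B . e], [P → B B . n] }  — shift
  I9: { [P → B e .] }  — reduce
  I10: { [P → B B n .] }  — reduce
  I11: { [A → d e . d] }  — shift
  I12: { [A → d e d .] }  — reduce

No state contains more than one complete item.

Answer: No reduce-reduce conflicts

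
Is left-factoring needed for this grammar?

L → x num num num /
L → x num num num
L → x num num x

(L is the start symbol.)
Yes, L has productions with common prefix 'x num num'

Left-factoring is needed when two productions for the same non-terminal
share a common prefix on the right-hand side.

Productions for L:
  L → x num num num /
  L → x num num num
  L → x num num x

Found common prefix 'x num num' in productions for L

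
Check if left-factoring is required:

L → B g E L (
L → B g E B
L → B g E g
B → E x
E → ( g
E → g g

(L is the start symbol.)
Left-factoring is needed when two productions for the same non-terminal
share a common prefix on the right-hand side.

Productions for L:
  L → B g E L (
  L → B g E B
  L → B g E g
Productions for E:
  E → ( g
  E → g g

Found common prefix 'B g E' in productions for L

Answer: Yes, L has productions with common prefix 'B g E'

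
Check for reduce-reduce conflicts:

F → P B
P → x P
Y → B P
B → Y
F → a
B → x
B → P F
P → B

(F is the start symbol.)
Yes — I9: [F → P B .] vs [P → B .]

A reduce-reduce conflict occurs when an LR(0) state has two complete items [A → α .] and [B → β .] — both call for a reduction, and with no lookahead the parser cannot choose between them.

Augment with F' → F and build the canonical LR(0) collection (I0 = CLOSURE({[F' → . F]}), then GOTO on every symbol after a dot until no new states appear). It has 11 states:
  I0: { [B → . P F], [B → . Y], [B → . x], [F → . P B], [F → . a], [F' → . F], [P → . B], [P → . x P], [Y → . B P] }  — shift
  I1: { [B → . P F], [B → . Y], [B → . x], [P → . B], [P → . x P], [P → B .], [Y → . B P], [Y → B . P] }  — shift, reduce
  I2: { [F' → F .] }  — accept
  I3: { [B → . P F], [B → . Y], [B → . x], [B → P . F], [F → . P B], [F → . a], [F → P . B], [P → . B], [P → . x P], [Y → . B P] }  — shift
  I4: { [B → Y .] }  — reduce
  I5: { [F → a .] }  — reduce
  I6: { [B → . P F], [B → . Y], [B → . x], [B → x .], [P → . B], [P → . x P], [P → x . P], [Y → . B P] }  — shift, reduce
  I7: { [B → . P F], [B → . Y], [B → . x], [B → P . F], [F → . P B], [F → . a], [P → . B], [P → . x P], [P → x P .], [Y → . B P] }  — shift, reduce
  I8: { [B → P F .] }  — reduce
  I9: { [B → . P F], [B → . Y], [B → . x], [F → P B .], [P → . B], [P → . x P], [P → B .], [Y → . B P], [Y → B . P] }  — shift, 2 reduces
  I10: { [B → . P F], [B → . Y], [B → . x], [B → P . F], [F → . P B], [F → . a], [P → . B], [P → . x P], [Y → . B P], [Y → B P .] }  — shift, reduce

I9 contains complete items [F → P B .], [P → B .] — reduce-reduce conflict.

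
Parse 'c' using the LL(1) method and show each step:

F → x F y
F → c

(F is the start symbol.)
LL(1) parsing maintains a stack (initially the start symbol over $) and the input. At each step: if the stack top is a terminal, match it against the current input token; if it is a non-terminal N, replace it with the RHS of M[N, lookahead] (the unique production whose predict set contains the lookahead).

Stack is shown with the top on the left.

Stack  Input  Action
--------------------
F $    c $    output F → c
c $    c $    match 'c'
$      $      accept

The string is accepted.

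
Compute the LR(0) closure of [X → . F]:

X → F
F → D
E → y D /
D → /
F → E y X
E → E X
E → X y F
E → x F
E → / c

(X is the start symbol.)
Start with: [X → . F]
  [X → . F] has the dot before F: add [F → . D], [F → . E y X]
  [F → . D] has the dot before D: add [D → . /]
  [F → . E y X] has the dot before E: add [E → . y D /], [E → . E X], [E → . X y F], [E → . x F], [E → . / c]
  [E → . X y F] has the dot before X: all X-items already present
No further items can be added.

CLOSURE = { [D → . /], [E → . / c], [E → . E X], [E → . X y F], [E → . x F], [E → . y D /], [F → . D], [F → . E y X], [X → . F] }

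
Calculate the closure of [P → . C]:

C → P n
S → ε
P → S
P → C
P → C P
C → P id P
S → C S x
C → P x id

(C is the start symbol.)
{ [C → . P id P], [C → . P n], [C → . P x id], [P → . C P], [P → . C], [P → . S], [S → . C S x], [S → .] }

To compute CLOSURE, for each item [A → α.Bβ] where B is a non-terminal, add [B → .γ] for all productions B → γ; repeat for the newly added items until nothing changes.

Start with: [P → . C]
  [P → . C] has the dot before C: add [C → . P n], [C → . P id P], [C → . P x id]
  [C → . P n] has the dot before P: add [P → . S], [P → . C P]
  [P → . S] has the dot before S: add [S → .], [S → . C S x]
No further items can be added.

CLOSURE = { [C → . P id P], [C → . P n], [C → . P x id], [P → . C P], [P → . C], [P → . S], [S → . C S x], [S → .] }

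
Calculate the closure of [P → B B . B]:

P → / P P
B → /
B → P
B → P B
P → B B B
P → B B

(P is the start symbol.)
{ [B → . /], [B → . P B], [B → . P], [P → . / P P], [P → . B B B], [P → . B B], [P → B B . B] }

Start with: [P → B B . B]
  [P → B B . B] has the dot before B: add [B → . /], [B → . P], [B → . P B]
  [B → . P] has the dot before P: add [P → . / P P], [P → . B B B], [P → . B B]
No further items can be added.

CLOSURE = { [B → . /], [B → . P B], [B → . P], [P → . / P P], [P → . B B B], [P → . B B], [P → B B . B] }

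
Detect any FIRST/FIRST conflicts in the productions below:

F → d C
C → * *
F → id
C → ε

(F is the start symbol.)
No FIRST/FIRST conflicts.

A FIRST/FIRST conflict occurs when two productions N → α and N → β for the same non-terminal have FIRST(α) ∩ FIRST(β) ≠ ∅ (with ε ∈ FIRST of a nullable right-hand side, so two nullable alternatives also conflict).

Productions for F:
  F → d C: FIRST = { 'd' }
  F → id: FIRST = { 'id' }
Productions for C:
  C → * *: FIRST = { '*' }
  C → ε: FIRST = { ε }

All alternatives of each non-terminal have pairwise disjoint FIRST sets.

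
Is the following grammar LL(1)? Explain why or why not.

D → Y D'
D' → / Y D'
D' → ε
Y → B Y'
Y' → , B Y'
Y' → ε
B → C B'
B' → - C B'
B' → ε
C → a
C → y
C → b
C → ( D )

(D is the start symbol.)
Yes, the grammar is LL(1).

Relevant sets:
  FOLLOW(D') = { $, ')' }
  FOLLOW(Y') = { $, ')', '/' }
  FOLLOW(B') = { $, ')', ',', '/' }

For D':
  PREDICT(D' → '/' Y D') = { '/' }
  PREDICT(D' → ε) = { $, ')' }
For Y':
  PREDICT(Y' → ',' B Y') = { ',' }
  PREDICT(Y' → ε) = { $, ')', '/' }
For B':
  PREDICT(B' → '-' C B') = { '-' }
  PREDICT(B' → ε) = { $, ')', ',', '/' }
For C:
  PREDICT(C → a) = { 'a' }
  PREDICT(C → y) = { 'y' }
  PREDICT(C → b) = { 'b' }
  PREDICT(C → '(' D ')') = { '(' }
D, Y, B have a single production, so nothing to check there.

All predict sets are disjoint. The grammar IS LL(1).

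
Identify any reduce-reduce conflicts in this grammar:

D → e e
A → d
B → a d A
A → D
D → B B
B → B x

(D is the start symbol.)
Augment with D' → D and build the canonical LR(0) collection (I0 = CLOSURE({[D' → . D]}), then GOTO on every symbol after a dot until no new states appear). It has 12 states:
  I0: { [B → . B x], [B → . a d A], [D → . B B], [D → . e e], [D' → . D] }  — shift
  I1: { [B → . B x], [B → . a d A], [B → B . x], [D → B . B] }  — shift
  I2: { [D' → D .] }  — accept
  I3: { [B → a . d A] }  — shift
  I4: { [D → e . e] }  — shift
  I5: { [D → e e .] }  — reduce
  I6: { [A → . D], [A → . d], [B → . B x], [B → . a d A], [B → a d . A], [D → . B B], [D → . e e] }  — shift
  I7: { [B → a d A .] }  — reduce
  I8: { [A → D .] }  — reduce
  I9: { [A → d .] }  — reduce
  I10: { [B → B . x], [D → B B .] }  — shift, reduce
  I11: { [B → B x .] }  — reduce

No state contains more than one complete item.

Answer: No reduce-reduce conflicts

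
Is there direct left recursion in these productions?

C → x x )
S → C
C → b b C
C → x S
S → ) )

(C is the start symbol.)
No direct left recursion

Direct left recursion occurs when N → N α for some non-terminal N (the right-hand side begins with the left-hand side itself).

C → x x ): starts with x
S → C: starts with C
C → b b C: starts with b
C → x S: starts with x
S → ) ): starts with ')'

No direct left recursion found.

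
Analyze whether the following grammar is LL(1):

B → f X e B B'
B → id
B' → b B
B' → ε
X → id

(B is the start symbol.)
No. Predict set conflict for B': { 'b' }

A grammar is LL(1) if for each non-terminal N with multiple productions, the predict sets of those productions are pairwise disjoint, where PREDICT(N → α) = (FIRST(α) \ {ε}) ∪ (FOLLOW(N) if α ⇒* ε).

Relevant sets:
  FOLLOW(B') = { $, 'b' }

For B:
  PREDICT(B → f X e B B') = { 'f' }
  PREDICT(B → id) = { 'id' }
For B':
  PREDICT(B' → b B) = { 'b' }
  PREDICT(B' → ε) = { $, 'b' }
X has a single production, so nothing to check there.

Conflict found: Predict set conflict for B': { 'b' }
The grammar is NOT LL(1).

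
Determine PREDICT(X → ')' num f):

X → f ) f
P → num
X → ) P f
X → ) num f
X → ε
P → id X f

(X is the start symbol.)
{ ')' }

PREDICT(X → ')' num f) = (FIRST(RHS) \ {ε}) ∪ (FOLLOW(X) if ε ∈ FIRST(RHS), i.e. RHS ⇒* ε)
FIRST(')' num f) = { ')' }
ε ∉ FIRST(')' num f), so FOLLOW(X) is not added.
PREDICT(X → ')' num f) = { ')' }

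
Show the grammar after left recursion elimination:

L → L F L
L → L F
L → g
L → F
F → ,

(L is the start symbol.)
L is directly left-recursive. The standard transformation for
  A → A α₁ | ... | A α_m | β₁ | ... | β_n
is
  A  → β₁ A' | ... | β_n A'
  A' → α₁ A' | ... | α_m A' | ε

L → g becomes L → g L'
L → F becomes L → F L'
L → L F L becomes L' → F L L'
L → L F becomes L' → F L'
Add L' → ε

Productions for other non-terminals are unchanged:
  F → ,

Resulting grammar:
L → g L'
L → F L'
L' → F L L'
L' → F L'
L' → ε
F → ,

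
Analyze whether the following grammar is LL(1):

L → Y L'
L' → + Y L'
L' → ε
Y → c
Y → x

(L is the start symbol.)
A grammar is LL(1) if for each non-terminal N with multiple productions, the predict sets of those productions are pairwise disjoint, where PREDICT(N → α) = (FIRST(α) \ {ε}) ∪ (FOLLOW(N) if α ⇒* ε).

Relevant sets:
  FOLLOW(L') = { $ }

For L':
  PREDICT(L' → '+' Y L') = { '+' }
  PREDICT(L' → ε) = { $ }
For Y:
  PREDICT(Y → c) = { 'c' }
  PREDICT(Y → x) = { 'x' }
L has a single production, so nothing to check there.

All predict sets are disjoint. The grammar IS LL(1).

Answer: Yes, the grammar is LL(1).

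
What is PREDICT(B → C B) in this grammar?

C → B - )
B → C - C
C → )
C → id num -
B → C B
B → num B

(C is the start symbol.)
PREDICT(B → C B) = (FIRST(RHS) \ {ε}) ∪ (FOLLOW(B) if ε ∈ FIRST(RHS), i.e. RHS ⇒* ε)
FIRST(C) = { ')', 'id', 'num' }
FIRST(C B) = { ')', 'id', 'num' }
ε ∉ FIRST(C B), so FOLLOW(B) is not added.
PREDICT(B → C B) = { ')', 'id', 'num' }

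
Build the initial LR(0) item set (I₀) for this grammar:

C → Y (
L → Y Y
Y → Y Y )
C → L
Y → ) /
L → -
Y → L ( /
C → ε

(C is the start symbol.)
First, augment the grammar with C' → C
I₀ = CLOSURE({ [C' → . C] }):
  [C' → . C] has the dot before C: add [C → . Y (], [C → . L], [C → .]
  [C → . Y (] has the dot before Y: add [Y → . Y Y )], [Y → . ) /], [Y → . L ( /]
  [C → . L] has the dot before L: add [L → . Y Y], [L → . -]
No further items can be added.

I₀ = { [C → . L], [C → . Y (], [C → .], [C' → . C], [L → . -], [L → . Y Y], [Y → . ) /], [Y → . L ( /], [Y → . Y Y )] }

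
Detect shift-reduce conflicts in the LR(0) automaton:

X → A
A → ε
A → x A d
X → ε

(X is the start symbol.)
Yes — I0: [A → .] vs [A → . x A d]; I3: [A → .] vs [A → . x A d]

A shift-reduce conflict occurs when an LR(0) state has both:
  - a complete (reduce) item [A → α .] (dot at the end), and
  - a shift item [B → β . c γ] (dot before a terminal).

Augment with X' → X and build the canonical LR(0) collection (I0 = CLOSURE({[X' → . X]}), then GOTO on every symbol after a dot until no new states appear). It has 6 states:
  I0: { [A → . x A d], [A → .], [X → . A], [X → .], [X' → . X] }  — shift, 2 reduces
  I1: { [X → A .] }  — reduce
  I2: { [X' → X .] }  — accept
  I3: { [A → . x A d], [A → .], [A → x . A d] }  — shift, reduce
  I4: { [A → x A . d] }  — shift
  I5: { [A → x A d .] }  — reduce

I0 contains reduce items [A → .], [X → .] and shift item [A → . x A d] — shift-reduce conflict.
I3 contains reduce item [A → .] and shift item [A → . x A d] — shift-reduce conflict.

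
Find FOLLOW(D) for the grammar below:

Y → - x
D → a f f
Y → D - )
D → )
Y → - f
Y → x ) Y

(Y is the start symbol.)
To compute FOLLOW(D), find every occurrence of D on a right-hand side N → α D β: add FIRST(β) \ {ε}, and if β is empty or nullable also add FOLLOW(N). Iterate to a fixed point.

In Y → D - ): D is followed by '-' ')', add FIRST('-' ')') \ {ε} = { '-' }

Taking the union: FOLLOW(D) = { '-' }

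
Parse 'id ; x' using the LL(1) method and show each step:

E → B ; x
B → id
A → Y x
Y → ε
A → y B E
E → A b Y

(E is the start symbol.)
LL(1) parsing maintains a stack (initially the start symbol over $) and the input. At each step: if the stack top is a terminal, match it against the current input token; if it is a non-terminal N, replace it with the RHS of M[N, lookahead] (the unique production whose predict set contains the lookahead).

Stack is shown with the top on the left.

Stack     Input     Action
--------------------------
E $       id ; x $  output E → B ; x
B ; x $   id ; x $  output B → id
id ; x $  id ; x $  match 'id'
; x $     ; x $     match ';'
x $       x $       match 'x'
$         $         accept

The string is accepted.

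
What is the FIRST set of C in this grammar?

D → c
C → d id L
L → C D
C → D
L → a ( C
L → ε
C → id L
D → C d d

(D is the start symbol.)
{ 'c', 'd', 'id' }

To compute FIRST(C), examine every production with C on the left-hand side, reading each right-hand side left to right until a non-nullable symbol is reached.

FIRST sets of the other non-terminals involved (by the same procedure, iterated to a fixed point):
  FIRST(D) = { 'c', 'd', 'id' }

From C → d id L:
  - d is a terminal: add 'd' and stop
From C → D:
  - D is a non-terminal: add FIRST(D) \ {ε} = { 'c', 'd', 'id' }
    D is not nullable, so stop
From C → id L:
  - id is a terminal: add 'id' and stop

Collecting: FIRST(C) = { 'c', 'd', 'id' }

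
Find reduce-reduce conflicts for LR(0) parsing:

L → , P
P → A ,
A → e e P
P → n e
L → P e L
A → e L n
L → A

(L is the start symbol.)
Augment with L' → L and build the canonical LR(0) collection (I0 = CLOSURE({[L' → . L]}), then GOTO on every symbol after a dot until no new states appear). It has 17 states:
  I0: { [A → . e L n], [A → . e e P], [L → . , P], [L → . A], [L → . P e L], [L' → . L], [P → . A ,], [P → . n e] }  — shift
  I1: { [A → . e L n], [A → . e e P], [L → , . P], [P → . A ,], [P → . n e] }  — shift
  I2: { [L → A .], [P → A . ,] }  — shift, reduce
  I3: { [L' → L .] }  — accept
  I4: { [L → P . e L] }  — shift
  I5: { [A → . e L n], [A → . e e P], [A → e . L n], [A → e . e P], [L → . , P], [L → . A], [L → . P e L], [P → . A ,], [P → . n e] }  — shift
  I6: { [P → n . e] }  — shift
  I7: { [P → n e .] }  — reduce
  I8: { [A → e L . n] }  — shift
  I9: { [A → . e L n], [A → . e e P], [A → e . L n], [A → e . e P], [A → e e . P], [L → . , P], [L → . A], [L → . P e L], [P → . A ,], [P → . n e] }  — shift
  I10: { [A → e e P .], [L → P . e L] }  — shift, reduce
  I11: { [A → . e L n], [A → . e e P], [L → . , P], [L → . A], [L → . P e L], [L → P e . L], [P → . A ,], [P → . n e] }  — shift
  I12: { [L → P e L .] }  — reduce
  I13: { [A → e L n .] }  — reduce
  I14: { [P → A , .] }  — reduce
  I15: { [P → A . ,] }  — shift
  I16: { [L → , P .] }  — reduce

No state contains more than one complete item.

Answer: No reduce-reduce conflicts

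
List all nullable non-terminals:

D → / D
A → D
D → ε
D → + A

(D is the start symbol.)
{ 'A', 'D' }

A non-terminal is nullable if it can derive ε (the empty string): either it has an ε-production, or it has a production whose right-hand side consists entirely of nullable non-terminals.

ε-productions: D → ε
So D is immediately nullable.
A → D: every symbol on the right is nullable, so A is nullable too.
Every non-terminal is now nullable.
Nullable = { 'A', 'D' }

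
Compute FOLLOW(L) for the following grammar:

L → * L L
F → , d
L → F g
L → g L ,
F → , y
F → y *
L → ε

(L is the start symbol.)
L is the start symbol, so $ ∈ FOLLOW(L).
In L → * L L: L is followed by L, add FIRST(L) \ {ε} = { '*', ',', 'g', 'y' }
  L is nullable, so FOLLOW(L) is also included — that is the set being defined, nothing new
In L → * L L: L is at the end; this adds FOLLOW(L) to itself — nothing new
In L → g L ,: L is followed by ',', add FIRST(',') \ {ε} = { ',' }

Taking the union: FOLLOW(L) = { $, '*', ',', 'g', 'y' }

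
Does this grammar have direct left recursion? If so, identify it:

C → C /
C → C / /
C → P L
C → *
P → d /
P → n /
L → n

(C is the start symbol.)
Yes, C is left-recursive

Direct left recursion occurs when N → N α for some non-terminal N (the right-hand side begins with the left-hand side itself).

C → C /: LEFT RECURSIVE (starts with C)
C → C / /: LEFT RECURSIVE (starts with C)
C → P L: starts with P
C → *: starts with '*'
P → d /: starts with d
P → n /: starts with n
L → n: starts with n

The grammar has direct left recursion on: C.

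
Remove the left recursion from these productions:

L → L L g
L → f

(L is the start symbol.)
L → f L'
L' → L g L'
L' → ε

L is directly left-recursive. The standard transformation for
  A → A α₁ | ... | A α_m | β₁ | ... | β_n
is
  A  → β₁ A' | ... | β_n A'
  A' → α₁ A' | ... | α_m A' | ε

L → f becomes L → f L'
L → L L g becomes L' → L g L'
Add L' → ε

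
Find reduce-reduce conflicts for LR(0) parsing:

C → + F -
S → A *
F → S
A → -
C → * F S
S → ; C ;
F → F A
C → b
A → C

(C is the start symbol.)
Augment with C' → C and build the canonical LR(0) collection (I0 = CLOSURE({[C' → . C]}), then GOTO on every symbol after a dot until no new states appear). It has 19 states:
  I0: { [C → . * F S], [C → . + F -], [C → . b], [C' → . C] }  — shift
  I1: { [A → . -], [A → . C], [C → * . F S], [C → . * F S], [C → . + F -], [C → . b], [F → . F A], [F → . S], [S → . ; C ;], [S → . A *] }  — shift
  I2: { [A → . -], [A → . C], [C → + . F -], [C → . * F S], [C → . + F -], [C → . b], [F → . F A], [F → . S], [S → . ; C ;], [S → . A *] }  — shift
  I3: { [C' → C .] }  — accept
  I4: { [C → b .] }  — reduce
  I5: { [A → - .] }  — reduce
  I6: { [C → . * F S], [C → . + F -], [C → . b], [S → ; . C ;] }  — shift
  I7: { [S → A . *] }  — shift
  I8: { [A → C .] }  — reduce
  I9: { [A → . -], [A → . C], [C → + F . -], [C → . * F S], [C → . + F -], [C → . b], [F → F . A] }  — shift
  I10: { [F → S .] }  — reduce
  I11: { [A → - .], [C → + F - .] }  — 2 reduces
  I12: { [F → F A .] }  — reduce
  I13: { [S → A * .] }  — reduce
  I14: { [S → ; C . ;] }  — shift
  I15: { [S → ; C ; .] }  — reduce
  I16: { [A → . -], [A → . C], [C → * F . S], [C → . * F S], [C → . + F -], [C → . b], [F → F . A], [S → . ; C ;], [S → . A *] }  — shift
  I17: { [F → F A .], [S → A . *] }  — shift, reduce
  I18: { [C → * F S .] }  — reduce

I11 contains complete items [A → - .], [C → + F - .] — reduce-reduce conflict.

Answer: Yes — I11: [A → - .] vs [C → + F - .]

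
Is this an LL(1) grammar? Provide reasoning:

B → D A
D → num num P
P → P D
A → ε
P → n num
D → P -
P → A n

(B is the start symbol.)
A grammar is LL(1) if for each non-terminal N with multiple productions, the predict sets of those productions are pairwise disjoint, where PREDICT(N → α) = (FIRST(α) \ {ε}) ∪ (FOLLOW(N) if α ⇒* ε).

Relevant sets:
  FIRST(P) = { 'n' }
  FIRST(A) = { ε }

For D:
  PREDICT(D → num num P) = { 'num' }
  PREDICT(D → P '-') = { 'n' }
For P:
  PREDICT(P → P D) = { 'n' }
  PREDICT(P → n num) = { 'n' }
  PREDICT(P → A n) = { 'n' }
B, A have a single production, so nothing to check there.

Conflict found: Predict set conflict for P: { 'n' }
The grammar is NOT LL(1).

Answer: No. Predict set conflict for P: { 'n' }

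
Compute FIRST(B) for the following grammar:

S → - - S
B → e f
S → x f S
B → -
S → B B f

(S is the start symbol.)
To compute FIRST(B), examine every production with B on the left-hand side, reading each right-hand side left to right until a non-nullable symbol is reached.

From B → e f:
  - e is a terminal: add 'e' and stop
From B → -:
  - '-' is a terminal: add '-' and stop

Collecting: FIRST(B) = { '-', 'e' }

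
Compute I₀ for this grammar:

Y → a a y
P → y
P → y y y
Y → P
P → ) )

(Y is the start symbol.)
First, augment the grammar with Y' → Y
I₀ = CLOSURE({ [Y' → . Y] }):
  [Y' → . Y] has the dot before Y: add [Y → . a a y], [Y → . P]
  [Y → . P] has the dot before P: add [P → . y], [P → . y y y], [P → . ) )]
No further items can be added.

I₀ = { [P → . ) )], [P → . y y y], [P → . y], [Y → . P], [Y → . a a y], [Y' → . Y] }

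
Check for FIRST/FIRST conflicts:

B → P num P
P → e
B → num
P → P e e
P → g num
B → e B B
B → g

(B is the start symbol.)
Yes. B → P num P / B → e B B on { 'e' }; B → P num P / B → g on { 'g' }; P → e / P → P e e on { 'e' }; P → P e e / P → g num on { 'g' }

A FIRST/FIRST conflict occurs when two productions N → α and N → β for the same non-terminal have FIRST(α) ∩ FIRST(β) ≠ ∅ (with ε ∈ FIRST of a nullable right-hand side, so two nullable alternatives also conflict).

FIRST sets of the non-terminals at (or reachable through a nullable prefix from) the front of some alternative:
  FIRST(P) = { 'e', 'g' }

Productions for B:
  B → P num P: FIRST = { 'e', 'g' }
  B → num: FIRST = { 'num' }
  B → e B B: FIRST = { 'e' }
  B → g: FIRST = { 'g' }
Productions for P:
  P → e: FIRST = { 'e' }
  P → P e e: FIRST = { 'e', 'g' }
  P → g num: FIRST = { 'g' }

Conflict for B: B → P num P and B → e B B
  Overlap: { 'e' }
Conflict for B: B → P num P and B → g
  Overlap: { 'g' }
Conflict for P: P → e and P → P e e
  Overlap: { 'e' }
Conflict for P: P → P e e and P → g num
  Overlap: { 'g' }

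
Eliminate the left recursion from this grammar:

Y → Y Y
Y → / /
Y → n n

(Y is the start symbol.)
Y is directly left-recursive. The standard transformation for
  A → A α₁ | ... | A α_m | β₁ | ... | β_n
is
  A  → β₁ A' | ... | β_n A'
  A' → α₁ A' | ... | α_m A' | ε

Y → / / becomes Y → / / Y'
Y → n n becomes Y → n n Y'
Y → Y Y becomes Y' → Y Y'
Add Y' → ε

Resulting grammar:
Y → / / Y'
Y → n n Y'
Y' → Y Y'
Y' → ε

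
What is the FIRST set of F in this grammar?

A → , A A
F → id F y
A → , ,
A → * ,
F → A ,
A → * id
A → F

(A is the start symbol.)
FIRST sets of the other non-terminals involved (by the same procedure, iterated to a fixed point):
  FIRST(A) = { '*', ',', 'id' }

From F → id F y:
  - id is a terminal: add 'id' and stop
From F → A ,:
  - A is a non-terminal: add FIRST(A) \ {ε} = { '*', ',', 'id' }
    A is not nullable, so stop

Collecting: FIRST(F) = { '*', ',', 'id' }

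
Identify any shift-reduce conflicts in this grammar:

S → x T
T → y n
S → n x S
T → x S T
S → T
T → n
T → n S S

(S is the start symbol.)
Yes — I3: [T → n .] vs [S → . n x S]; I10: [T → n .] vs [S → . n x S]; I15: [S → n x S .] vs [T → . n]

Augment with S' → S and build the canonical LR(0) collection (I0 = CLOSURE({[S' → . S]}), then GOTO on every symbol after a dot until no new states appear). It has 16 states:
  I0: { [S → . T], [S → . n x S], [S → . x T], [S' → . S], [T → . n S S], [T → . n], [T → . x S T], [T → . y n] }  — shift
  I1: { [S' → S .] }  — accept
  I2: { [S → T .] }  — reduce
  I3: { [S → . T], [S → . n x S], [S → . x T], [S → n . x S], [T → . n S S], [T → . n], [T → . x S T], [T → . y n], [T → n . S S], [T → n .] }  — shift, reduce
  I4: { [S → . T], [S → . n x S], [S → . x T], [S → x . T], [T → . n S S], [T → . n], [T → . x S T], [T → . y n], [T → x . S T] }  — shift
  I5: { [T → y . n] }  — shift
  I6: { [T → y n .] }  — reduce
  I7: { [T → . n S S], [T → . n], [T → . x S T], [T → . y n], [T → x S . T] }  — shift
  I8: { [S → T .], [S → x T .] }  — 2 reduces
  I9: { [T → x S T .] }  — reduce
  I10: { [S → . T], [S → . n x S], [S → . x T], [T → . n S S], [T → . n], [T → . x S T], [T → . y n], [T → n . S S], [T → n .] }  — shift, reduce
  I11: { [S → . T], [S → . n x S], [S → . x T], [T → . n S S], [T → . n], [T → . x S T], [T → . y n], [T → x . S T] }  — shift
  I12: { [S → . T], [S → . n x S], [S → . x T], [T → . n S S], [T → . n], [T → . x S T], [T → . y n], [T → n S . S] }  — shift
  I13: { [T → n S S .] }  — reduce
  I14: { [S → . T], [S → . n x S], [S → . x T], [S → n x . S], [S → x . T], [T → . n S S], [T → . n], [T → . x S T], [T → . y n], [T → x . S T] }  — shift
  I15: { [S → n x S .], [T → . n S S], [T → . n], [T → . x S T], [T → . y n], [T → x S . T] }  — shift, reduce

I3 contains reduce item [T → n .] and shift items [S → . n x S], [S → n . x S], [S → . x T], [T → . n], [T → . n S S], [T → . x S T], [T → . y n] — shift-reduce conflict.
I10 contains reduce item [T → n .] and shift items [S → . n x S], [S → . x T], [T → . n], [T → . n S S], [T → . x S T], [T → . y n] — shift-reduce conflict.
I15 contains reduce item [S → n x S .] and shift items [T → . n], [T → . n S S], [T → . x S T], [T → . y n] — shift-reduce conflict.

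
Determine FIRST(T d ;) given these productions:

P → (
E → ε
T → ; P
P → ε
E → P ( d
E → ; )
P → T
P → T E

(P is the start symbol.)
FIRST sets of the non-terminals involved (from the grammar, by fixed-point iteration):
  FIRST(T) = { ';' }

To compute FIRST(T d ;), process the symbols left to right:
Symbol T is a non-terminal. Add FIRST(T) \ {ε} = { ';' }
T is not nullable (ε ∉ FIRST(T)), so stop here.
FIRST(T d ;) = { ';' }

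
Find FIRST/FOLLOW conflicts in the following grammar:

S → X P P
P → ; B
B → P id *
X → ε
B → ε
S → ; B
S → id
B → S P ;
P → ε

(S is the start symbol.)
A FIRST/FOLLOW conflict occurs when a non-terminal N has a nullable alternative N → β (β ⇒* ε) and another alternative N → α with FIRST(α) ∩ FOLLOW(N) ≠ ∅: on such a lookahead the parser cannot decide between expanding α and letting N vanish via β.

Nullable non-terminals: B, P, S, X.
FIRST sets used below: FIRST(P) = { ';', ε }, FIRST(S) = { ';', 'id', ε }, FIRST(X) = { ε }

B: nullable alternative(s) B → ε; FOLLOW(B) = { $, ';', 'id' }
  B → P id *: FIRST \ {ε} = { ';', 'id' } — overlaps FOLLOW(B) on { ';', 'id' }: CONFLICT
  B → ε: FIRST \ {ε} = { } — this is the only nullable alternative, skip
  B → S P ;: FIRST \ {ε} = { ';', 'id' } — overlaps FOLLOW(B) on { ';', 'id' }: CONFLICT

P: nullable alternative(s) P → ε; FOLLOW(P) = { $, ';', 'id' }
  P → ; B: FIRST \ {ε} = { ';' } — overlaps FOLLOW(P) on { ';' }: CONFLICT
  P → ε: FIRST \ {ε} = { } — this is the only nullable alternative, skip

S: nullable alternative(s) S → X P P; FOLLOW(S) = { $, ';' }
  S → X P P: FIRST \ {ε} = { ';' } — this is the only nullable alternative, skip
  S → ; B: FIRST \ {ε} = { ';' } — overlaps FOLLOW(S) on { ';' }: CONFLICT
  S → id: FIRST \ {ε} = { 'id' } — disjoint from FOLLOW(S)
X has a nullable alternative but only one production, so nothing to check.

So the grammar has 4 FIRST/FOLLOW conflicts (marked CONFLICT above).

Answer: Yes. S → ';' B with FOLLOW(S) on { ';' }; P → ';' B with FOLLOW(P) on { ';' }; B → P id '*' with FOLLOW(B) on { ';', 'id' }; B → S P ';' with FOLLOW(B) on { ';', 'id' }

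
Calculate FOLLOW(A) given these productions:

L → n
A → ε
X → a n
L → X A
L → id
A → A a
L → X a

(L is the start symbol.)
{ $, 'a' }

To compute FOLLOW(A), find every occurrence of A on a right-hand side N → α A β: add FIRST(β) \ {ε}, and if β is empty or nullable also add FOLLOW(N). Iterate to a fixed point.

In L → X A: A is at the end, add FOLLOW(L)
In A → A a: A is followed by a, add FIRST(a) \ {ε} = { 'a' }

The FOLLOW sets referred to above (computed the same way, to a fixed point):
  FOLLOW(L) = { $ }

Taking the union: FOLLOW(A) = { $, 'a' }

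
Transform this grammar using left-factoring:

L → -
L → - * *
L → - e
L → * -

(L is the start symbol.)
Left-factoring transforms A → αβ₁ | αβ₂ into A → αA' and A' → β₁ | β₂
(α is the longest common prefix among the alternatives). Repeat until
no nonterminal has two alternatives with a common prefix.

Round 1: L has alternatives sharing prefix '-'. Introduce L': L → - L'
  Add: L' → ε
  Add: L' → * *
  Add: L' → e

No remaining common prefixes — done.

Resulting grammar:
L → - L'
L' → ε
L' → * *
L' → e
L → * -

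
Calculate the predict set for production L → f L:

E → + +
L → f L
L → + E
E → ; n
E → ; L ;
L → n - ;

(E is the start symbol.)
PREDICT(L → f L) = (FIRST(RHS) \ {ε}) ∪ (FOLLOW(L) if ε ∈ FIRST(RHS), i.e. RHS ⇒* ε)
FIRST(f L) = { 'f' }
ε ∉ FIRST(f L), so FOLLOW(L) is not added.
PREDICT(L → f L) = { 'f' }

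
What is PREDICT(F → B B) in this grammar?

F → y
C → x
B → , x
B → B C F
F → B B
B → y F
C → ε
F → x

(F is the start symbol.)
{ ',', 'y' }

PREDICT(F → B B) = (FIRST(RHS) \ {ε}) ∪ (FOLLOW(F) if ε ∈ FIRST(RHS), i.e. RHS ⇒* ε)
FIRST(B) = { ',', 'y' }
FIRST(B B) = { ',', 'y' }
ε ∉ FIRST(B B), so FOLLOW(F) is not added.
PREDICT(F → B B) = { ',', 'y' }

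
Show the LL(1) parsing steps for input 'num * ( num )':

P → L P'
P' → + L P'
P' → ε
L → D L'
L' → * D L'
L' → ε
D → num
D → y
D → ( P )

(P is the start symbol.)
LL(1) parsing maintains a stack (initially the start symbol over $) and the input. At each step: if the stack top is a terminal, match it against the current input token; if it is a non-terminal N, replace it with the RHS of M[N, lookahead] (the unique production whose predict set contains the lookahead).

Stack is shown with the top on the left.

Stack                Input            Action
--------------------------------------------
P $                  num * ( num ) $  output P → L P'
L P' $               num * ( num ) $  output L → D L'
D L' P' $            num * ( num ) $  output D → num
num L' P' $          num * ( num ) $  match 'num'
L' P' $              * ( num ) $      output L' → * D L'
* D L' P' $          * ( num ) $      match '*'
D L' P' $            ( num ) $        output D → ( P )
( P ) L' P' $        ( num ) $        match '('
P ) L' P' $          num ) $          output P → L P'
L P' ) L' P' $       num ) $          output L → D L'
D L' P' ) L' P' $    num ) $          output D → num
num L' P' ) L' P' $  num ) $          match 'num'
L' P' ) L' P' $      ) $              output L' → ε
P' ) L' P' $         ) $              output P' → ε
) L' P' $            ) $              match ')'
L' P' $              $                output L' → ε
P' $                 $                output P' → ε
$                    $                accept

The string is accepted.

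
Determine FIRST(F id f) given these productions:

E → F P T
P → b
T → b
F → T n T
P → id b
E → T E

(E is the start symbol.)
{ 'b' }

FIRST sets of the non-terminals involved (from the grammar, by fixed-point iteration):
  FIRST(F) = { 'b' }

To compute FIRST(F id f), process the symbols left to right:
Symbol F is a non-terminal. Add FIRST(F) \ {ε} = { 'b' }
F is not nullable (ε ∉ FIRST(F)), so stop here.
FIRST(F id f) = { 'b' }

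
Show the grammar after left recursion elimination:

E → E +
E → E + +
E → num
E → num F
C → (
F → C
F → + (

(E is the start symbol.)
E → num E'
E → num F E'
E' → + E'
E' → + + E'
E' → ε
C → (
F → C
F → + (

E is directly left-recursive. The standard transformation for
  A → A α₁ | ... | A α_m | β₁ | ... | β_n
is
  A  → β₁ A' | ... | β_n A'
  A' → α₁ A' | ... | α_m A' | ε

E → num becomes E → num E'
E → num F becomes E → num F E'
E → E + becomes E' → + E'
E → E + + becomes E' → + + E'
Add E' → ε

Productions for other non-terminals are unchanged:
  C → (
  F → C
  F → + (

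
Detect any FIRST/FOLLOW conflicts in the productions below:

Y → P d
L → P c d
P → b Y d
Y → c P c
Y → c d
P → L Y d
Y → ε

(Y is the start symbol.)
No FIRST/FOLLOW conflicts.

A FIRST/FOLLOW conflict occurs when a non-terminal N has a nullable alternative N → β (β ⇒* ε) and another alternative N → α with FIRST(α) ∩ FOLLOW(N) ≠ ∅: on such a lookahead the parser cannot decide between expanding α and letting N vanish via β.

Nullable non-terminals: Y.
FIRST sets used below: FIRST(P) = { 'b' }

Y: nullable alternative(s) Y → ε; FOLLOW(Y) = { $, 'd' }
  Y → P d: FIRST \ {ε} = { 'b' } — disjoint from FOLLOW(Y)
  Y → c P c: FIRST \ {ε} = { 'c' } — disjoint from FOLLOW(Y)
  Y → c d: FIRST \ {ε} = { 'c' } — disjoint from FOLLOW(Y)
  Y → ε: FIRST \ {ε} = { } — this is the only nullable alternative, skip

L, P have no nullable alternative, so no FIRST/FOLLOW check is needed there.

No FIRST/FOLLOW conflicts found.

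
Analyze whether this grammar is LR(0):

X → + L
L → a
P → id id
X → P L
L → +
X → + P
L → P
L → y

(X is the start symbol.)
A grammar is LR(0) if no state in the canonical LR(0) collection has:
  - both a shift item (dot before a terminal) and a complete item (shift-reduce conflict), or
  - two or more complete items (reduce-reduce conflict; the accept item [X' → X .] counts as a complete item here).

Augment with X' → X and build the canonical LR(0) collection (I0 = CLOSURE({[X' → . X]}), then GOTO on every symbol after a dot until no new states appear). It has 13 states:
  I0: { [P → . id id], [X → . + L], [X → . + P], [X → . P L], [X' → . X] }  — shift
  I1: { [L → . +], [L → . P], [L → . a], [L → . y], [P → . id id], [X → + . L], [X → + . P] }  — shift
  I2: { [L → . +], [L → . P], [L → . a], [L → . y], [P → . id id], [X → P . L] }  — shift
  I3: { [X' → X .] }  — accept
  I4: { [P → id . id] }  — shift
  I5: { [P → id id .] }  — reduce
  I6: { [L → + .] }  — reduce
  I7: { [X → P L .] }  — reduce
  I8: { [L → P .] }  — reduce
  I9: { [L → a .] }  — reduce
  I10: { [L → y .] }  — reduce
  I11: { [X → + L .] }  — reduce
  I12: { [L → P .], [X → + P .] }  — 2 reduces

Conflict in state I12:
  Reduce-reduce conflict: [L → P .] and [X → + P .]
So the grammar is NOT LR(0).

Answer: No. Reduce-reduce conflict: [L → P .] and [X → + P .]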